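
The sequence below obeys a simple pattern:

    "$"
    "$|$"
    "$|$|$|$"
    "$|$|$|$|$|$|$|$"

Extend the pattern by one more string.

s(k+1) = s(k)·|·s(k) — each term doubles the last with '|' between the halves.
One more doubling of $|$|$|$|$|$|$|$ gives the answer.

$|$|$|$|$|$|$|$|$|$|$|$|$|$|$|$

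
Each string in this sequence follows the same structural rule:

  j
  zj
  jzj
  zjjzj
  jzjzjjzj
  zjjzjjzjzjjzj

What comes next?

jzjzjjzjzjjzjjzjzjjzj

This is a Fibonacci-style word recurrence s(k) = s(k−2)·s(k−1): e.g. j·zj = jzj.
The next term joins jzjzjjzj and zjjzjjzjzjjzj.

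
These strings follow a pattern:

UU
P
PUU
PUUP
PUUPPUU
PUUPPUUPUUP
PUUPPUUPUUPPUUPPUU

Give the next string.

Each term (from the third on) is the previous term followed by the one before it: term 3 = P·UU = PUU.
Continuing: PUUPPUUPUUPPUUPPUU · PUUPPUUPUUP gives term 8.

PUUPPUUPUUPPUUPPUUPUUPPUUPUUP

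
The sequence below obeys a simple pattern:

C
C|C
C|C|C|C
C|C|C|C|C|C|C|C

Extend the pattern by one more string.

C|C|C|C|C|C|C|C|C|C|C|C|C|C|C|C

Every step duplicates the string with '|' between the halves.
So the next term is two copies of C|C|C|C|C|C|C|C with '|' between the halves.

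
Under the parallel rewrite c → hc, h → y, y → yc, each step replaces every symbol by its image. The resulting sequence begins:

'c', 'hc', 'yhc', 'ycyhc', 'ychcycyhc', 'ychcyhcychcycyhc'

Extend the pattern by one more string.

φ(ychcyhcychcycyhc) expands symbol-by-symbol to yc hc y hc yc y hc yc hc y hc yc hc yc y hc; joining the 16 pieces gives the next term.

ychcyhcycyhcychcyhcychcycyhc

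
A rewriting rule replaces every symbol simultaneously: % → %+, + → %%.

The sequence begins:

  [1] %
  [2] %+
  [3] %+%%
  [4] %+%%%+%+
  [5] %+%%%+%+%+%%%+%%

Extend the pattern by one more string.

%+%%%+%+%+%%%+%%%+%%%+%+%+%%%+%+

Applying the rule to each of the 16 symbols of %+%%%+%+%+%%%+%% gives the pieces %+ %% %+ %+ %+ %% %+ %% %+ %% %+ %+ %+ %% %+ %+, which concatenate to the answer.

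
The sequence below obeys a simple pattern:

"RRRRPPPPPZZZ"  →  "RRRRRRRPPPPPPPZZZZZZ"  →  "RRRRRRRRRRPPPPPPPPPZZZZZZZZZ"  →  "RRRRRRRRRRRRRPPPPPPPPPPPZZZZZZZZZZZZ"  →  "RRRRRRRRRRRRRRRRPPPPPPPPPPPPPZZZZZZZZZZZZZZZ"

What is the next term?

Term n consists of 3n+1 R's, followed by 2n+3 P's, followed by 3n Z's (n = 1, 2, …).
At n = 6 the blocks have lengths 19, 15, 18.

RRRRRRRRRRRRRRRRRRRPPPPPPPPPPPPPPPZZZZZZZZZZZZZZZZZZ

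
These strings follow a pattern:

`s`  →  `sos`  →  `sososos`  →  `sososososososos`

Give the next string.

s(k+1) = s(k)·o·s(k) — each term doubles the last with 'o' between the halves.
So the next term is two copies of sososososososos with 'o' between the halves.

sososososososososososososososos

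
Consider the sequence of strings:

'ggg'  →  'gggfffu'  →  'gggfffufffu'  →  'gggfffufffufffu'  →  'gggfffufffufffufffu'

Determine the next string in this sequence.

Every step adds fffu to the end: s(k+1) = s(k)·fffu.
Applying this once more to gggfffufffufffufffu:

gggfffufffufffufffufffu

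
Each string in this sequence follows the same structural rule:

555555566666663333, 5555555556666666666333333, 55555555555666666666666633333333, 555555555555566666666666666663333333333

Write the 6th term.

Reading off run lengths: 5 runs 7, 9, 11, 13; 6 runs 7, 10, 13, 16; 3 runs 4, 6, 8, 10 — each is linear in n, where the shown terms are n = 2, 3, 4, 5.
For term 6, n = 7, so the run lengths are 17, 22, 14.

55555555555555555666666666666666666666633333333333333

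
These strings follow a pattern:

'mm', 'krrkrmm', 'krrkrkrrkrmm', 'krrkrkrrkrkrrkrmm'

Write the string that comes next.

krrkrkrrkrkrrkrkrrkrmm

Each term is the previous one with krrkr prepended.
One more step from krrkrkrrkrkrrkrmm gives the answer.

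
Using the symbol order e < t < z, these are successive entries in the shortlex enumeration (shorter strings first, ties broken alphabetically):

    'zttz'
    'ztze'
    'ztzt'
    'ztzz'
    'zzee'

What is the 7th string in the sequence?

zzez

Advancing 2 positions from zzee through zzee → zzet reaches term 7.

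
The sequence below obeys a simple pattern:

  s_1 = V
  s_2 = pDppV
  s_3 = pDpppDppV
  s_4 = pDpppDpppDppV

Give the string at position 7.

pDpppDpppDpppDpppDpppDppV

The strings grow by a fixed prefix pDpp each time.
From pDpppDpppDppV, 3 further steps: pDpppDpppDppV → pDpppDpppDpppDppV → pDpppDpppDpppDpppDppV → (answer).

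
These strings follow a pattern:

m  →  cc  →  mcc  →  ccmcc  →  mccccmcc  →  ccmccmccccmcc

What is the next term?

Each term (from the third on) is the two preceding terms concatenated in order: term 3 = m·cc = mcc.
Continuing: mccccmcc · ccmccmccccmcc gives term 7.

mccccmccccmccmccccmcc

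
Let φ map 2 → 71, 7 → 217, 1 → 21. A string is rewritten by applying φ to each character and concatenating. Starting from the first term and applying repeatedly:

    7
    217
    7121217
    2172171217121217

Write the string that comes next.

712121771212172171212172171217121217

Replace each of the 16 characters of 2172171217121217 in place — 71 21 217 71 21 217 21 71 21 217 21 71 21 71 21 217 — and concatenate.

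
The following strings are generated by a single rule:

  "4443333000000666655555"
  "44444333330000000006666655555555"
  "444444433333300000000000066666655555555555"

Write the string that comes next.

4444444443333333000000000000000666666655555555555555

The n-th term is 2n-1 4's then n+2 3's then 3n 0's then n+2 6's then 3n-1 5's, where the shown terms are n = 2, 3, 4.
For the next term, n = 5, so the run lengths are 9, 7, 15, 7, 14.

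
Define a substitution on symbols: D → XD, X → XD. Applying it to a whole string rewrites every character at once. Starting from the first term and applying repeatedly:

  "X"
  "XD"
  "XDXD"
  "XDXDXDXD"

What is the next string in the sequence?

Apply φ to XDXDXDXD symbol by symbol: X→XD, D→XD, X→XD, D→XD, X→XD, D→XD, X→XD, D→XD; joined: XD XD XD XD XD XD XD XD.

XDXDXDXDXDXDXDXD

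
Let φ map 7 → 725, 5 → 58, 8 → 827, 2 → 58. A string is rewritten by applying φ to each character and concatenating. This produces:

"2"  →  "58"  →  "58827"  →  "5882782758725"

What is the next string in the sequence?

Rewriting the 13 symbols of 5882782758725 one by one yields 58 827 827 58 725 827 58 725 58 827 725 58 58; concatenated:

588278275872582758725588277255858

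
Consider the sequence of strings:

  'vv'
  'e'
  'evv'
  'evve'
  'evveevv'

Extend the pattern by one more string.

This is a Fibonacci-style word recurrence s(k) = s(k−1)·s(k−2): e.g. e·vv = evv.
So term 6 is evveevv·evve.

evveevvevve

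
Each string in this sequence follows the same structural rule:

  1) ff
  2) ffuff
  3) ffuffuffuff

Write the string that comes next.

Each string is two copies of the previous one joined by 'u'.
Doubling ffuffuffuff with 'u' between the halves:

ffuffuffuffuffuffuffuff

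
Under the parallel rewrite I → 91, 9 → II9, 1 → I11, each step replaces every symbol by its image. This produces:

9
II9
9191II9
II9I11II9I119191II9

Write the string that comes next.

Replace each of the 19 characters of II9I11II9I119191II9 in place — 91 91 II9 91 I11 I11 91 91 II9 91 I11 I11 II9 I11 II9 I11 91 91 II9 — and concatenate.

9191II991I11I119191II991I11I11II9I11II9I119191II9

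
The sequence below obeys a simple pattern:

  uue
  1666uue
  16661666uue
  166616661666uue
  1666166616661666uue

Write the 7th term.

166616661666166616661666uue

Each term is the previous one with 1666 prepended.
From 1666166616661666uue, 2 further steps: 1666166616661666uue → 16661666166616661666uue → (answer).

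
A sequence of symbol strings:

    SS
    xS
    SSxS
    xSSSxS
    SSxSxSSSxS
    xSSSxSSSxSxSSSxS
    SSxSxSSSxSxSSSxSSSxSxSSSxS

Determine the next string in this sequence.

xSSSxSSSxSxSSSxSSSxSxSSSxSxSSSxSSSxSxSSSxS

From term 3 onward, concatenate the second-to-last term with the last: SS·xS = SSxS, xS·SSxS = xSSSxS, …
Continuing: xSSSxSSSxSxSSSxS · SSxSxSSSxSxSSSxSSSxSxSSSxS gives term 8.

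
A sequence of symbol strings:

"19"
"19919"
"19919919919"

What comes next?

19919919919919919919919

Each string is two copies of the previous one joined by '9'.
So the next term is two copies of 19919919919 with '9' between the halves.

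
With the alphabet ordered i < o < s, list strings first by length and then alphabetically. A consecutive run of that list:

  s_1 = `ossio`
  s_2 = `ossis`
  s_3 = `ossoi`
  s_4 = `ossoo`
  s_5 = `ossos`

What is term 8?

ossss

Stepping forward 3 times from ossos: ossos → osssi → ossso, then the target.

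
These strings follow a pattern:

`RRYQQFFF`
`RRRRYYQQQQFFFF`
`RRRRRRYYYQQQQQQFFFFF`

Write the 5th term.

RRRRRRRRRRYYYYYQQQQQQQQQQFFFFFFF

The n-th term is 2n R's then n Y's then 2n Q's then n+2 F's (n = 1, 2, …).
For term 5, n = 5, so the run lengths are 10, 5, 10, 7.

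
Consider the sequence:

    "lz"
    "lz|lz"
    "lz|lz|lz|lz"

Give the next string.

lz|lz|lz|lz|lz|lz|lz|lz

s(k+1) = s(k)·|·s(k) — each term doubles the last with '|' between the halves.
So the next term is two copies of lz|lz|lz|lz with '|' between the halves.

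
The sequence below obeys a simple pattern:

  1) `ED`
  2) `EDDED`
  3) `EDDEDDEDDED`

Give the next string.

EDDEDDEDDEDDEDDEDDEDDED

Each string is two copies of the previous one joined by 'D'.
So the next term is two copies of EDDEDDEDDED with 'D' between the halves.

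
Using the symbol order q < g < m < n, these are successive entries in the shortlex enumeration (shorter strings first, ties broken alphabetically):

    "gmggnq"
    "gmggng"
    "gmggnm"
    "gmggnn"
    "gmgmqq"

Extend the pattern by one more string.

Treat gmgmqq as a base-4 numeral over the given alphabet and add one, carrying through any trailing n's.

gmgmqg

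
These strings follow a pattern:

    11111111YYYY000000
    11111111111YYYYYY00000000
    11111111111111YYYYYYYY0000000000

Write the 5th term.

11111111111111111111YYYYYYYYYYYY00000000000000

The n-th term is 3n-1 1's then 2n-2 Y's then 2n 0's, where the shown terms are n = 3, 4, 5.
At n = 7 the blocks have lengths 20, 12, 14.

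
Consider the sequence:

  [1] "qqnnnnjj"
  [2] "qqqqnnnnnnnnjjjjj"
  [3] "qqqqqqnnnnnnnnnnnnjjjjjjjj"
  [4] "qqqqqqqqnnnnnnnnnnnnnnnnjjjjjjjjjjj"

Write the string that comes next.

qqqqqqqqqqnnnnnnnnnnnnnnnnnnnnjjjjjjjjjjjjjj

Term n consists of 2n q's, followed by 4n n's, followed by 3n-1 j's (n = 1, 2, …).
Setting n = 5 gives 10, 20, 14 characters in each block.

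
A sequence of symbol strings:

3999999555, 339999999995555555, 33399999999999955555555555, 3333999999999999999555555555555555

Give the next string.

Each string has the form 3^{n} 9^{3n+3} 5^{4n-1} (n = 1, 2, …).
For the next term, n = 5, so the run lengths are 5, 18, 19.

333339999999999999999995555555555555555555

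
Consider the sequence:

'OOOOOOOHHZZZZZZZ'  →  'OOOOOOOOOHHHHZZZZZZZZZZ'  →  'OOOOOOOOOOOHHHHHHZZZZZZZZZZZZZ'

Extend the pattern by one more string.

OOOOOOOOOOOOOHHHHHHHHZZZZZZZZZZZZZZZZ

Reading off run lengths: O runs 7, 9, 11; H runs 2, 4, 6; Z runs 7, 10, 13 — each is linear in n, where the shown terms are n = 2, 3, 4.
For the next term, n = 5, so the run lengths are 13, 8, 16.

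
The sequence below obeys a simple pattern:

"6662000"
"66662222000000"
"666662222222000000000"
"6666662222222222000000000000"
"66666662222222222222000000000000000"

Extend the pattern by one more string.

The n-th term is n+2 6's then 3n-2 2's then 3n 0's (n = 1, 2, …).
For the next term, n = 6, so the run lengths are 8, 16, 18.

666666662222222222222222000000000000000000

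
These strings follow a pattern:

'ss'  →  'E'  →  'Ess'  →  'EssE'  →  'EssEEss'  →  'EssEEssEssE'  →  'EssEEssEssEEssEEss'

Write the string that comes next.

From term 3 onward, concatenate the last term with the second-to-last: E·ss = Ess, Ess·E = EssE, …
Continuing: EssEEssEssEEssEEss · EssEEssEssE gives term 8.

EssEEssEssEEssEEssEssEEssEssE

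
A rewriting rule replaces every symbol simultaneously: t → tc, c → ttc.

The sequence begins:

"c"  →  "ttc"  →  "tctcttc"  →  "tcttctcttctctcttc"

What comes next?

Rewriting the 17 symbols of tcttctcttctctcttc one by one yields tc ttc tc tc ttc tc ttc tc tc ttc tc ttc tc ttc tc tc ttc; concatenated:

tcttctctcttctcttctctcttctcttctcttctctcttc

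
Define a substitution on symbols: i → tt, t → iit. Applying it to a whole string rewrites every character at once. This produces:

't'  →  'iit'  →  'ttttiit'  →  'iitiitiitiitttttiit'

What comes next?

φ(iitiitiitiitttttiit) expands symbol-by-symbol to tt tt iit tt tt iit tt tt iit tt tt iit iit iit iit iit tt tt iit; joining the 19 pieces gives the next term.

ttttiitttttiitttttiitttttiitiitiitiitiitttttiit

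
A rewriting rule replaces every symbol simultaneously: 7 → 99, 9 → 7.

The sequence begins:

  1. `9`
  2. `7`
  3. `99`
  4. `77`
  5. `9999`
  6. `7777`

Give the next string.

Rewriting each symbol of 7777: 7→99, 7→99, 7→99, 7→99, which concatenates to 99 99 99 99.

99999999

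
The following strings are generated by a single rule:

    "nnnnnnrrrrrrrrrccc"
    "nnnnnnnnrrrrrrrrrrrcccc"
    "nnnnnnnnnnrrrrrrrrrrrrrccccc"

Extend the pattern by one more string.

Each string has the form n^{2n} r^{2n+3} c^{n}, where the shown terms are n = 3, 4, 5.
Setting n = 6 gives 12, 15, 6 characters in each block.

nnnnnnnnnnnnrrrrrrrrrrrrrrrcccccc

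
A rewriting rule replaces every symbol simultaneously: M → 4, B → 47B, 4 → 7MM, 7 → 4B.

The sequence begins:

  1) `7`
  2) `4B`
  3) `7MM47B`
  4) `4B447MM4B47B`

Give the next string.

Apply φ to 4B447MM4B47B symbol by symbol: 4→7MM, B→47B, 4→7MM, 4→7MM, 7→4B, M→4, M→4, 4→7MM, B→47B, 4→7MM, 7→4B, B→47B; joined: 7MM 47B 7MM 7MM 4B 4 4 7MM 47B 7MM 4B 47B.

7MM47B7MM7MM4B447MM47B7MM4B47B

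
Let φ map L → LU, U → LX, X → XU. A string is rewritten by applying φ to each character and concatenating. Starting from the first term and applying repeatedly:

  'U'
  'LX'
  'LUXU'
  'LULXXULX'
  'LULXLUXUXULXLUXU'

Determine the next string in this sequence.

Rewriting the 16 symbols of LULXLUXUXULXLUXU one by one yields LU LX LU XU LU LX XU LX XU LX LU XU LU LX XU LX; concatenated:

LULXLUXULULXXULXXULXLUXULULXXULX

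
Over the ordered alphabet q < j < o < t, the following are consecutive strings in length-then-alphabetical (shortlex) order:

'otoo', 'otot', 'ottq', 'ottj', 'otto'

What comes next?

The successor of otto increments the rightmost position that isn't already t and resets every position after it to q.

ottt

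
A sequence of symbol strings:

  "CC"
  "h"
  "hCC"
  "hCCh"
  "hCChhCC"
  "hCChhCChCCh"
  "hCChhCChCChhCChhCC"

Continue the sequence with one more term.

Each term (from the third on) is the previous term followed by the one before it: term 3 = h·CC = hCC.
The next term joins hCChhCChCChhCChhCC and hCChhCChCCh.

hCChhCChCChhCChhCChCChhCChCCh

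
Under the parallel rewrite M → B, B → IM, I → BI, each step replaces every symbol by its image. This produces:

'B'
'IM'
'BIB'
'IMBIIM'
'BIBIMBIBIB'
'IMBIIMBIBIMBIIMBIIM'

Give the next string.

Applying the rule to each of the 19 symbols of IMBIIMBIBIMBIIMBIIM gives the pieces BI B IM BI BI B IM BI IM BI B IM BI BI B IM BI BI B, which concatenate to the answer.

BIBIMBIBIBIMBIIMBIBIMBIBIBIMBIBIB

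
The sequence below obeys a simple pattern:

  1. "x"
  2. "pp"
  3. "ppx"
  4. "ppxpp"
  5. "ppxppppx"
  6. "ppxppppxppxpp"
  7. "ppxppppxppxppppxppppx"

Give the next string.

ppxppppxppxppppxppppxppxppppxppxpp

Each term (from the third on) is the previous term followed by the one before it: term 3 = pp·x = ppx.
So term 8 is ppxppppxppxppppxppppx·ppxppppxppxpp.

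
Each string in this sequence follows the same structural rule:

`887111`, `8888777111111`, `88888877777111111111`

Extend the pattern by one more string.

Reading off run lengths: 8 runs 2, 4, 6; 7 runs 1, 3, 5; 1 runs 3, 6, 9 — each is linear in n (n = 1, 2, …).
For the next term, n = 4, so the run lengths are 8, 7, 12.

888888887777777111111111111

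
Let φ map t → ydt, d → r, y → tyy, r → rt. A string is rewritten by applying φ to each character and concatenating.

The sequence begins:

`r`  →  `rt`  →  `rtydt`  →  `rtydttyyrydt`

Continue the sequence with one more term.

rtydttyyrydtydttyytyyrttyyrydt

Expanding rtydttyyrydt: r→rt, t→ydt, y→tyy, d→r, t→ydt, t→ydt, y→tyy, y→tyy, r→rt, y→tyy, d→r, t→ydt. Concatenated: rt ydt tyy r ydt ydt tyy tyy rt tyy r ydt.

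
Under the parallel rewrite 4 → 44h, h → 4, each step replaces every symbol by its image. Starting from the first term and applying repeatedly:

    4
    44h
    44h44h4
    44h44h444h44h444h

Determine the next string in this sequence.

Replace each of the 17 characters of 44h44h444h44h444h in place — 44h 44h 4 44h 44h 4 44h 44h 44h 4 44h 44h 4 44h 44h 44h 4 — and concatenate.

44h44h444h44h444h44h44h444h44h444h44h44h4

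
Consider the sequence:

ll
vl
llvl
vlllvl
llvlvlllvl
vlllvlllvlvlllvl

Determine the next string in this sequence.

llvlvlllvlvlllvlllvlvlllvl

From term 3 onward, concatenate the second-to-last term with the last: ll·vl = llvl, vl·llvl = vlllvl, …
The next term joins llvlvlllvl and vlllvlllvlvlllvl.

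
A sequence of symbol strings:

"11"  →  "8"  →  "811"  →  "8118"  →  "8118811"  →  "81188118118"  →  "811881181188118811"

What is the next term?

81188118118811881181188118118

Each term (from the third on) is the previous term followed by the one before it: term 3 = 8·11 = 811.
The next term joins 811881181188118811 and 81188118118.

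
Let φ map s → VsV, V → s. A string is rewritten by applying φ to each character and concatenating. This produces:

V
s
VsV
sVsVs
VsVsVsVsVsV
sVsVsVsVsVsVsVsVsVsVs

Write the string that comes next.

VsVsVsVsVsVsVsVsVsVsVsVsVsVsVsVsVsVsVsVsVsV

Replace each of the 21 characters of sVsVsVsVsVsVsVsVsVsVs in place — VsV s VsV s VsV s VsV s VsV s VsV s VsV s VsV s VsV s VsV s VsV — and concatenate.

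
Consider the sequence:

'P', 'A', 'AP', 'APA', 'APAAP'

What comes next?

From term 3 onward, concatenate the last term with the second-to-last: A·P = AP, AP·A = APA, …
So term 6 is APAAP·APA.

APAAPAPA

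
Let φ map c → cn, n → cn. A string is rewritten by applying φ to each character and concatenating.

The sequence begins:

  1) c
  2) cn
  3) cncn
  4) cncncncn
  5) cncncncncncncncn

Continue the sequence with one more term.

Replace each of the 16 characters of cncncncncncncncn in place — cn cn cn cn cn cn cn cn cn cn cn cn cn cn cn cn — and concatenate.

cncncncncncncncncncncncncncncncn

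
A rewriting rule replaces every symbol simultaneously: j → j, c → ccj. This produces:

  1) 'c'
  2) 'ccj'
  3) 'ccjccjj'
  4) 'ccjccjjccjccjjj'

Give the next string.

ccjccjjccjccjjjccjccjjccjccjjjj

Replace each of the 15 characters of ccjccjjccjccjjj in place — ccj ccj j ccj ccj j j ccj ccj j ccj ccj j j j — and concatenate.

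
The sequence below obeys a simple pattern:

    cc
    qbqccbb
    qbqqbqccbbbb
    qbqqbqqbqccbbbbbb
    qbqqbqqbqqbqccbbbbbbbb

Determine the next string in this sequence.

Every step adds qbq to the front and bb to the end of the previous string.
So the next term is qbq·qbqqbqqbqqbqccbbbbbbbb·bb.

qbqqbqqbqqbqqbqccbbbbbbbbbb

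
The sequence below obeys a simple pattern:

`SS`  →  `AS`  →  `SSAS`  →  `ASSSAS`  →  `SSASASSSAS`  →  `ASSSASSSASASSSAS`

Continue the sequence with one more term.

SSASASSSASASSSASSSASASSSAS

This is a Fibonacci-style word recurrence s(k) = s(k−2)·s(k−1): e.g. SS·AS = SSAS.
Continuing: SSASASSSAS · ASSSASSSASASSSAS gives term 7.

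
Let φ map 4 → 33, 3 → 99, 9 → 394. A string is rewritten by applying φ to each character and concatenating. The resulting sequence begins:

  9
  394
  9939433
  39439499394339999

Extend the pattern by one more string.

Rewriting the 17 symbols of 39439499394339999 one by one yields 99 394 33 99 394 33 394 394 99 394 33 99 99 394 394 394 394; concatenated:

9939433993943339439499394339999394394394394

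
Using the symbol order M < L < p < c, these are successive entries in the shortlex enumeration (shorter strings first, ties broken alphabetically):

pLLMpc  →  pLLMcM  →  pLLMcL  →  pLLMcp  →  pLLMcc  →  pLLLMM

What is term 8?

Continuing the enumeration 2 steps past pLLLMM: pLLLMM → pLLLML → (answer).

pLLLMp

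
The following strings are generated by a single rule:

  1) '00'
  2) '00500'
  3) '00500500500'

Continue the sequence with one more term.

s(k+1) = s(k)·5·s(k) — each term doubles the last with '5' between the halves.
Doubling 00500500500 with '5' between the halves:

00500500500500500500500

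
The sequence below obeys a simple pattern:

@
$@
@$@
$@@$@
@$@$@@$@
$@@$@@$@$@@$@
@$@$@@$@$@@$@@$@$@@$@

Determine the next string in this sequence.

From term 3 onward, concatenate the second-to-last term with the last: @·$@ = @$@, $@·@$@ = $@@$@, …
Continuing: $@@$@@$@$@@$@ · @$@$@@$@$@@$@@$@$@@$@ gives term 8.

$@@$@@$@$@@$@@$@$@@$@$@@$@@$@$@@$@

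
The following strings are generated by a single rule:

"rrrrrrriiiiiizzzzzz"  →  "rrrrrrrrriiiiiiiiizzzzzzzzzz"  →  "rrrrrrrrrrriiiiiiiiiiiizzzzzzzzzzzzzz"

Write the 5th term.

Each string has the form r^{2n+3} i^{3n} z^{4n-2}, where the shown terms are n = 2, 3, 4.
At n = 6 the blocks have lengths 15, 18, 22.

rrrrrrrrrrrrrrriiiiiiiiiiiiiiiiiizzzzzzzzzzzzzzzzzzzzzz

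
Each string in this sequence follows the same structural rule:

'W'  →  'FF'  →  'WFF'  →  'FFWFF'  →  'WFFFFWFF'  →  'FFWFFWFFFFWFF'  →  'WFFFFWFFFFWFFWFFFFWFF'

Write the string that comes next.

Each term (from the third on) is the two preceding terms concatenated in order: term 3 = W·FF = WFF.
The next term joins FFWFFWFFFFWFF and WFFFFWFFFFWFFWFFFFWFF.

FFWFFWFFFFWFFWFFFFWFFFFWFFWFFFFWFF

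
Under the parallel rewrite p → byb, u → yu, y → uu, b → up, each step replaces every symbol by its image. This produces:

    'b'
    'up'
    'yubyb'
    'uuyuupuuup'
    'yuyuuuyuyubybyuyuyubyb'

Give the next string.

Rewriting the 22 symbols of yuyuuuyuyubybyuyuyubyb one by one yields uu yu uu yu yu yu uu yu uu yu up uu up uu yu uu yu uu yu up uu up; concatenated:

uuyuuuyuyuyuuuyuuuyuupuuupuuyuuuyuuuyuupuuup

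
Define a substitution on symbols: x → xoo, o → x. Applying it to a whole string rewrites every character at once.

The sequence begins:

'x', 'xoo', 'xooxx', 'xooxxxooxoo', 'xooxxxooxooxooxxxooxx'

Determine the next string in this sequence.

xooxxxooxooxooxxxooxxxooxxxooxooxooxxxooxoo

Replace each of the 21 characters of xooxxxooxooxooxxxooxx in place — xoo x x xoo xoo xoo x x xoo x x xoo x x xoo xoo xoo x x xoo xoo — and concatenate.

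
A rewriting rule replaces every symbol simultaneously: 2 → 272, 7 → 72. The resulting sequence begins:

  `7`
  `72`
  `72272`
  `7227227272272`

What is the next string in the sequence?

7227227272272272722727227227272272

φ(7227227272272) expands symbol-by-symbol to 72 272 272 72 272 272 72 272 72 272 272 72 272; joining the 13 pieces gives the next term.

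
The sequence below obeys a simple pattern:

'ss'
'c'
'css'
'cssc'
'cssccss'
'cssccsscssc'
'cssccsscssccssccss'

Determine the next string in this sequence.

Each term (from the third on) is the previous term followed by the one before it: term 3 = c·ss = css.
Continuing: cssccsscssccssccss · cssccsscssc gives term 8.

cssccsscssccssccsscssccsscssc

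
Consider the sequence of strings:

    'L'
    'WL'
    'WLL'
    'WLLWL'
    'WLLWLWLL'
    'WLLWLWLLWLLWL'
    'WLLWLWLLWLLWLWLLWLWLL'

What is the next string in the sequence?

WLLWLWLLWLLWLWLLWLWLLWLLWLWLLWLLWL

From term 3 onward, concatenate the last term with the second-to-last: WL·L = WLL, WLL·WL = WLLWL, …
Continuing: WLLWLWLLWLLWLWLLWLWLL · WLLWLWLLWLLWL gives term 8.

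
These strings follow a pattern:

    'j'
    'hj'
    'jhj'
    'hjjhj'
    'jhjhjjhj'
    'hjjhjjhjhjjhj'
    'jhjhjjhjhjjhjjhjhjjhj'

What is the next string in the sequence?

Each term (from the third on) is the two preceding terms concatenated in order: term 3 = j·hj = jhj.
So term 8 is hjjhjjhjhjjhj·jhjhjjhjhjjhjjhjhjjhj.

hjjhjjhjhjjhjjhjhjjhjhjjhjjhjhjjhj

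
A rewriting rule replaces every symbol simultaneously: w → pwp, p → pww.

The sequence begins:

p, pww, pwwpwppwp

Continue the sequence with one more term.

pwwpwppwppwwpwppwwpwwpwppww

Rewriting each symbol of pwwpwppwp: p→pww, w→pwp, w→pwp, p→pww, w→pwp, p→pww, p→pww, w→pwp, p→pww, which concatenates to pww pwp pwp pww pwp pww pww pwp pww.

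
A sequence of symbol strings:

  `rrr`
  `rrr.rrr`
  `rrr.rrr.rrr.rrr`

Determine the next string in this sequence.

s(k+1) = s(k)·.·s(k) — each term doubles the last with '.' between the halves.
So the next term is two copies of rrr.rrr.rrr.rrr with '.' between the halves.

rrr.rrr.rrr.rrr.rrr.rrr.rrr.rrr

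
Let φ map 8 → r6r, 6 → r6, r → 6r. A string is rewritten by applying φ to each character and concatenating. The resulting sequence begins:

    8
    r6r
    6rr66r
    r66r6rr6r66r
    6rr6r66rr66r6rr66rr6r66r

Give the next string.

Rewriting the 24 symbols of 6rr6r66rr66r6rr66rr6r66r one by one yields r6 6r 6r r6 6r r6 r6 6r 6r r6 r6 6r r6 6r 6r r6 r6 6r 6r r6 6r r6 r6 6r; concatenated:

r66r6rr66rr6r66r6rr6r66rr66r6rr6r66r6rr66rr6r66r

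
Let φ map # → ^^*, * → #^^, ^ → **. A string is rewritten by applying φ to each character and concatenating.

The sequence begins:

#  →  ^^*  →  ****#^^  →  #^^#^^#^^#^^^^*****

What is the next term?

^^*****^^*****^^*****^^*********#^^#^^#^^#^^#^^

φ(#^^#^^#^^#^^^^*****) expands symbol-by-symbol to ^^* ** ** ^^* ** ** ^^* ** ** ^^* ** ** ** ** #^^ #^^ #^^ #^^ #^^; joining the 19 pieces gives the next term.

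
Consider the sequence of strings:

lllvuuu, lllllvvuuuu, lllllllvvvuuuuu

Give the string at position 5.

Term n consists of 2n-1 l's, followed by n-1 v's, followed by n+1 u's, where the shown terms are n = 2, 3, 4.
For term 5, n = 6, so the run lengths are 11, 5, 7.

lllllllllllvvvvvuuuuuuu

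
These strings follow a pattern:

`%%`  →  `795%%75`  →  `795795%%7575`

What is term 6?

795795795795795%%7575757575

s(k+1) = 795·s(k)·75, so each term gains 795 as a prefix and 75 as a suffix.
From 795795%%7575, 3 further steps: 795795%%7575 → 795795795%%757575 → 795795795795%%75757575 → (answer).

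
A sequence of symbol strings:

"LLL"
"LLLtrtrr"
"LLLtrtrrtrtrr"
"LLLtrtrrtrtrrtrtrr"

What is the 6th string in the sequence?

LLLtrtrrtrtrrtrtrrtrtrrtrtrr

Every step adds trtrr to the end: s(k+1) = s(k)·trtrr.
From LLLtrtrrtrtrrtrtrr, 2 further steps: LLLtrtrrtrtrrtrtrr → LLLtrtrrtrtrrtrtrrtrtrr → (answer).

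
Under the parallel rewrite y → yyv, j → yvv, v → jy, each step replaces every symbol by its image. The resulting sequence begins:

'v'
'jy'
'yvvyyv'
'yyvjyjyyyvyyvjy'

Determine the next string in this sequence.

Applying the rule to each of the 15 symbols of yyvjyjyyyvyyvjy gives the pieces yyv yyv jy yvv yyv yvv yyv yyv yyv jy yyv yyv jy yvv yyv, which concatenate to the answer.

yyvyyvjyyvvyyvyvvyyvyyvyyvjyyyvyyvjyyvvyyv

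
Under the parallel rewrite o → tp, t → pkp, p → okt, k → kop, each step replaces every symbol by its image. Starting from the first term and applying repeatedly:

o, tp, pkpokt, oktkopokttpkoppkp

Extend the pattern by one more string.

tpkoppkpkoptpokttpkoppkppkpoktkoptpoktoktkopokt

Replace each of the 17 characters of oktkopokttpkoppkp in place — tp kop pkp kop tp okt tp kop pkp pkp okt kop tp okt okt kop okt — and concatenate.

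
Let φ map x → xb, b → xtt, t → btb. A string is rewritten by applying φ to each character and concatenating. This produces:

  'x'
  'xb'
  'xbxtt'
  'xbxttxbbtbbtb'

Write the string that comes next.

Rewriting the 13 symbols of xbxttxbbtbbtb one by one yields xb xtt xb btb btb xb xtt xtt btb xtt xtt btb xtt; concatenated:

xbxttxbbtbbtbxbxttxttbtbxttxttbtbxtt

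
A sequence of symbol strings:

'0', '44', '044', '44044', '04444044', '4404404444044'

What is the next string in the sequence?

Each term (from the third on) is the two preceding terms concatenated in order: term 3 = 0·44 = 044.
Continuing: 04444044 · 4404404444044 gives term 7.

044440444404404444044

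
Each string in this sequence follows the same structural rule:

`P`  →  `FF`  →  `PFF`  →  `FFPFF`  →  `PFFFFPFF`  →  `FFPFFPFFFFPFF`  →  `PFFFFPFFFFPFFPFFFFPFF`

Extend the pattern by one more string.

Each term (from the third on) is the two preceding terms concatenated in order: term 3 = P·FF = PFF.
Continuing: FFPFFPFFFFPFF · PFFFFPFFFFPFFPFFFFPFF gives term 8.

FFPFFPFFFFPFFPFFFFPFFFFPFFPFFFFPFF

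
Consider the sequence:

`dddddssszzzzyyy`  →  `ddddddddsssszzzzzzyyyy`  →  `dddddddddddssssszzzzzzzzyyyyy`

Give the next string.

ddddddddddddddsssssszzzzzzzzzzyyyyyy

Term n consists of 3n-1 d's, followed by n+1 s's, followed by 2n z's, followed by n+1 y's, where the shown terms are n = 2, 3, 4.
Setting n = 5 gives 14, 6, 10, 6 characters in each block.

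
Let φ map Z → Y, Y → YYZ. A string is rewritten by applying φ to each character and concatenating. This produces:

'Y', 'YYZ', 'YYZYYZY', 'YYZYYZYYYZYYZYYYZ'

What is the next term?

YYZYYZYYYZYYZYYYZYYZYYZYYYZYYZYYYZYYZYYZY

Replace each of the 17 characters of YYZYYZYYYZYYZYYYZ in place — YYZ YYZ Y YYZ YYZ Y YYZ YYZ YYZ Y YYZ YYZ Y YYZ YYZ YYZ Y — and concatenate.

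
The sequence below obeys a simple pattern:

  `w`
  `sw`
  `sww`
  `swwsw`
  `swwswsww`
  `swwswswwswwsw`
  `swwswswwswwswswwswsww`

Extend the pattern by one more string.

From term 3 onward, concatenate the last term with the second-to-last: sw·w = sww, sww·sw = swwsw, …
The next term joins swwswswwswwswswwswsww and swwswswwswwsw.

swwswswwswwswswwswswwswwswswwswwsw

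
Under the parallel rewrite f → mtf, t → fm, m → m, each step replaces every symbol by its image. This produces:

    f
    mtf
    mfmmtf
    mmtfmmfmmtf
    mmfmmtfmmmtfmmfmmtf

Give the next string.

Applying the rule to each of the 19 symbols of mmfmmtfmmmtfmmfmmtf gives the pieces m m mtf m m fm mtf m m m fm mtf m m mtf m m fm mtf, which concatenate to the answer.

mmmtfmmfmmtfmmmfmmtfmmmtfmmfmmtf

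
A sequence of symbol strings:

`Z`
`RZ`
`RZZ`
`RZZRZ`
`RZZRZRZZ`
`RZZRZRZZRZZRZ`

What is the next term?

This is a Fibonacci-style word recurrence s(k) = s(k−1)·s(k−2): e.g. RZ·Z = RZZ.
Continuing: RZZRZRZZRZZRZ · RZZRZRZZ gives term 7.

RZZRZRZZRZZRZRZZRZRZZ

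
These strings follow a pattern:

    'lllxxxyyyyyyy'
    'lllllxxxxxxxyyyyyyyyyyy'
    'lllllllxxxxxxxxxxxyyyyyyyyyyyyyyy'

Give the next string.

lllllllllxxxxxxxxxxxxxxxyyyyyyyyyyyyyyyyyyy

Reading off run lengths: l runs 3, 5, 7; x runs 3, 7, 11; y runs 7, 11, 15 — each is linear in n (n = 1, 2, …).
Setting n = 4 gives 9, 15, 19 characters in each block.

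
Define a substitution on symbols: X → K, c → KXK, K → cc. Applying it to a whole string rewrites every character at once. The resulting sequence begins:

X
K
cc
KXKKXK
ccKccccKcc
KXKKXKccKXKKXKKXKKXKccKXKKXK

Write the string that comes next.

Rewriting the 28 symbols of KXKKXKccKXKKXKKXKKXKccKXKKXK one by one yields cc K cc cc K cc KXK KXK cc K cc cc K cc cc K cc cc K cc KXK KXK cc K cc cc K cc; concatenated:

ccKccccKccKXKKXKccKccccKccccKccccKccKXKKXKccKccccKcc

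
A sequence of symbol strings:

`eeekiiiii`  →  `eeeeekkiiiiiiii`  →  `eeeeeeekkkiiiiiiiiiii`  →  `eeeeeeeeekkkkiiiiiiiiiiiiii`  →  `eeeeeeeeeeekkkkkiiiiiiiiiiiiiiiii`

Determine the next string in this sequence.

eeeeeeeeeeeeekkkkkkiiiiiiiiiiiiiiiiiiii

The n-th term is 2n+1 e's then n k's then 3n+2 i's (n = 1, 2, …).
For the next term, n = 6, so the run lengths are 13, 6, 20.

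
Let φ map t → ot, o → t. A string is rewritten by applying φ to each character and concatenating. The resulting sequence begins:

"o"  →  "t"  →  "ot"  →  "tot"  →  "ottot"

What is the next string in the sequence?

Apply φ to ottot symbol by symbol: o→t, t→ot, t→ot, o→t, t→ot; joined: t ot ot t ot.

totottot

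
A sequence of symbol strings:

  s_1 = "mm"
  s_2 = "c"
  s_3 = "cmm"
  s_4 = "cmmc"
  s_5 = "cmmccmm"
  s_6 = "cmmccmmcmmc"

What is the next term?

From term 3 onward, concatenate the last term with the second-to-last: c·mm = cmm, cmm·c = cmmc, …
So term 7 is cmmccmmcmmc·cmmccmm.

cmmccmmcmmccmmccmm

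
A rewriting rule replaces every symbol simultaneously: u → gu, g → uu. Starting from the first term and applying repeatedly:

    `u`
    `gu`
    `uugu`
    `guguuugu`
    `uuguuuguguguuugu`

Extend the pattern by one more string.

guguuuguguguuuguuuguuuguguguuugu

Applying the rule to each of the 16 symbols of uuguuuguguguuugu gives the pieces gu gu uu gu gu gu uu gu uu gu uu gu gu gu uu gu, which concatenate to the answer.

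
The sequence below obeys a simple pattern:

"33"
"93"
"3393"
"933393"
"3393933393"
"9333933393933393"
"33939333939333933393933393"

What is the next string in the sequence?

From term 3 onward, concatenate the second-to-last term with the last: 33·93 = 3393, 93·3393 = 933393, …
Continuing: 9333933393933393 · 33939333939333933393933393 gives term 8.

933393339393339333939333939333933393933393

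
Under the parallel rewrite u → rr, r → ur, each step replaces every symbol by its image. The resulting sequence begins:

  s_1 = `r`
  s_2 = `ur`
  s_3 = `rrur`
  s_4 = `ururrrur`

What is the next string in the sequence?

Apply φ to ururrrur symbol by symbol: u→rr, r→ur, u→rr, r→ur, r→ur, r→ur, u→rr, r→ur; joined: rr ur rr ur ur ur rr ur.

rrurrrurururrrur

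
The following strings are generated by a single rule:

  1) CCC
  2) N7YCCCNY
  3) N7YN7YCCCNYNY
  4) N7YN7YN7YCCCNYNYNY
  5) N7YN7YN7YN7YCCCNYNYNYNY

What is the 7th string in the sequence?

Each term wraps the previous one in N7Y on the left and NY on the right.
From N7YN7YN7YN7YCCCNYNYNYNY, 2 further steps: N7YN7YN7YN7YCCCNYNYNYNY → N7YN7YN7YN7YN7YCCCNYNYNYNYNY → (answer).

N7YN7YN7YN7YN7YN7YCCCNYNYNYNYNYNY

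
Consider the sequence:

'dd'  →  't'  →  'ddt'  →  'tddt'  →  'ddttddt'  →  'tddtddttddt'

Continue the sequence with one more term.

Each term (from the third on) is the two preceding terms concatenated in order: term 3 = dd·t = ddt.
The next term joins ddttddt and tddtddttddt.

ddttddttddtddttddt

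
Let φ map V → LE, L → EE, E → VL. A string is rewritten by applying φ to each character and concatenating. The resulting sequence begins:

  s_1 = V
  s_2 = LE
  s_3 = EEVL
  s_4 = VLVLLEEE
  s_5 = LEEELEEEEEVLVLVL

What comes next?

Replace each of the 16 characters of LEEELEEEEEVLVLVL in place — EE VL VL VL EE VL VL VL VL VL LE EE LE EE LE EE — and concatenate.

EEVLVLVLEEVLVLVLVLVLLEEELEEELEEE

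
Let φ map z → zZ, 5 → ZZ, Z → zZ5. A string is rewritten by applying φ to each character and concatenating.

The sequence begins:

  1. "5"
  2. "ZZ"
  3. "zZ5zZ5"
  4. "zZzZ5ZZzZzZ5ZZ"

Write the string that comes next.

zZzZ5zZzZ5ZZzZ5zZ5zZzZ5zZzZ5ZZzZ5zZ5

φ(zZzZ5ZZzZzZ5ZZ) expands symbol-by-symbol to zZ zZ5 zZ zZ5 ZZ zZ5 zZ5 zZ zZ5 zZ zZ5 ZZ zZ5 zZ5; joining the 14 pieces gives the next term.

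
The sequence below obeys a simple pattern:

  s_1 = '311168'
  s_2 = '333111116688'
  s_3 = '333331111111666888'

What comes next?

The n-th term is 2n-1 3's then 2n+1 1's then n 6's then n 8's (n = 1, 2, …).
At n = 4 the blocks have lengths 7, 9, 4, 4.

333333311111111166668888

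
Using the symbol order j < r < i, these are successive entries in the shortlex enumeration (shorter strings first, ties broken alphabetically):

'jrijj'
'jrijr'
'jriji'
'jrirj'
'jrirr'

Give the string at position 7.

jriij

Stepping forward 2 times from jrirr: jrirr → jriri, then the target.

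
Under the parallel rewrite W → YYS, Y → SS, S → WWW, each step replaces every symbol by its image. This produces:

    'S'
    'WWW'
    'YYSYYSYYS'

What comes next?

SSSSWWWSSSSWWWSSSSWWW

Expanding YYSYYSYYS: Y→SS, Y→SS, S→WWW, Y→SS, Y→SS, S→WWW, Y→SS, Y→SS, S→WWW. Concatenated: SS SS WWW SS SS WWW SS SS WWW.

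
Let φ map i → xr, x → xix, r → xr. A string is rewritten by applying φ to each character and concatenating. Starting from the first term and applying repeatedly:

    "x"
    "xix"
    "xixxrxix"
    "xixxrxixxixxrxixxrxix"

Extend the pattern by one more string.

Rewriting the 21 symbols of xixxrxixxixxrxixxrxix one by one yields xix xr xix xix xr xix xr xix xix xr xix xix xr xix xr xix xix xr xix xr xix; concatenated:

xixxrxixxixxrxixxrxixxixxrxixxixxrxixxrxixxixxrxixxrxix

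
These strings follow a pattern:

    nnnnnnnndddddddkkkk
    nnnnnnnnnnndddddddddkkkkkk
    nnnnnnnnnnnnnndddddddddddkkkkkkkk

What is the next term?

nnnnnnnnnnnnnnnnndddddddddddddkkkkkkkkkk

Reading off run lengths: n runs 8, 11, 14; d runs 7, 9, 11; k runs 4, 6, 8 — each is linear in n, where the shown terms are n = 2, 3, 4.
For the next term, n = 5, so the run lengths are 17, 13, 10.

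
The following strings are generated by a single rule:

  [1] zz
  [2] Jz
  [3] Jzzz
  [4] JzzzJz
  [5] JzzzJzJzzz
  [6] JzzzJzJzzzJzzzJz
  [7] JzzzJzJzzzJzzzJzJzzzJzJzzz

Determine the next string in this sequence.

Each term (from the third on) is the previous term followed by the one before it: term 3 = Jz·zz = Jzzz.
Continuing: JzzzJzJzzzJzzzJzJzzzJzJzzz · JzzzJzJzzzJzzzJz gives term 8.

JzzzJzJzzzJzzzJzJzzzJzJzzzJzzzJzJzzzJzzzJz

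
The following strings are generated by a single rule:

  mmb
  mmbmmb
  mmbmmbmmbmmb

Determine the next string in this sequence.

mmbmmbmmbmmbmmbmmbmmbmmb

s(k+1) = s(k)·s(k) — each term doubles the last.
One more doubling of mmbmmbmmbmmb gives the answer.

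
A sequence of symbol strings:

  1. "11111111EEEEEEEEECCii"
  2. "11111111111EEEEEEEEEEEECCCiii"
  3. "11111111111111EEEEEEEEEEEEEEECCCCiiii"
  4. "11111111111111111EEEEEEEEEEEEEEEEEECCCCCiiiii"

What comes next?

11111111111111111111EEEEEEEEEEEEEEEEEEEEECCCCCCiiiiii

Each string has the form 1^{3n+2} E^{3n+3} C^{n} i^{n}, where the shown terms are n = 2, 3, 4, 5.
At n = 6 the blocks have lengths 20, 21, 6, 6.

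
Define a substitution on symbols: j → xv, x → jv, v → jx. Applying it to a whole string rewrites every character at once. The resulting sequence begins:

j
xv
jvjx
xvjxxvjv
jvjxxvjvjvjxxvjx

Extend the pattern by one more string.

xvjxxvjvjvjxxvjxxvjxxvjvjvjxxvjv

Applying the rule to each of the 16 symbols of jvjxxvjvjvjxxvjx gives the pieces xv jx xv jv jv jx xv jx xv jx xv jv jv jx xv jv, which concatenate to the answer.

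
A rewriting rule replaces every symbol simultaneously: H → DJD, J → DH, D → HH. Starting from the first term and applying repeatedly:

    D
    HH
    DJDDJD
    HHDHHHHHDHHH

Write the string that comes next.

DJDDJDHHDJDDJDDJDDJDDJDHHDJDDJDDJD

Apply φ to HHDHHHHHDHHH symbol by symbol: H→DJD, H→DJD, D→HH, H→DJD, H→DJD, H→DJD, H→DJD, H→DJD, D→HH, H→DJD, H→DJD, H→DJD; joined: DJD DJD HH DJD DJD DJD DJD DJD HH DJD DJD DJD.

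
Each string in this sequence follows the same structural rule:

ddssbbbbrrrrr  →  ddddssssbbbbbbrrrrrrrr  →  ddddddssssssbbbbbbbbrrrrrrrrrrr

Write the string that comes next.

ddddddddssssssssbbbbbbbbbbrrrrrrrrrrrrrr

The n-th term is 2n d's then 2n s's then 2n+2 b's then 3n+2 r's (n = 1, 2, …).
Setting n = 4 gives 8, 8, 10, 14 characters in each block.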